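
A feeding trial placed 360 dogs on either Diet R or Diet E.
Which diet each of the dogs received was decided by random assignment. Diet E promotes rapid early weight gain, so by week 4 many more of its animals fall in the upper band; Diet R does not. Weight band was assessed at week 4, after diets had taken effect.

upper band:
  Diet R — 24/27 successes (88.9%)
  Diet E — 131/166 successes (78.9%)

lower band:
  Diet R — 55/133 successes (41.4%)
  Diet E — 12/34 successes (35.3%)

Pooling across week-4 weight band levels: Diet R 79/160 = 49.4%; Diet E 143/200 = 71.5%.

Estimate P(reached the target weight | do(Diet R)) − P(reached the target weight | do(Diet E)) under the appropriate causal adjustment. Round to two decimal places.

Because the diet influences week-4 weight band, week-4 weight band is a post-treatment mediator, not a confounder. Stratifying on it would bias the estimate; the causal effect is the crude pooled difference.
The causal difference is the pooled difference: 0.494 − 0.715 = -0.221.

-0.22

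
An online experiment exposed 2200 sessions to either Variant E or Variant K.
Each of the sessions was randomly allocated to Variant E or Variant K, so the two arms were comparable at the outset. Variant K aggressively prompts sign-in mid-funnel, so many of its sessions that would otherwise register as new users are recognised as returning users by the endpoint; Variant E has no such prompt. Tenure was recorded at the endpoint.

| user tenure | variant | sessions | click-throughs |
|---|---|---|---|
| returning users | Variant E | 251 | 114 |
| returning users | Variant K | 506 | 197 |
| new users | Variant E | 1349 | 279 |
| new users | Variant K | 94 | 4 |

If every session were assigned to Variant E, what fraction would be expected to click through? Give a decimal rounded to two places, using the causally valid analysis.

Within every user tenure level Variant E has the higher rate, yet pooled Variant K does — Simpson's reversal.
User tenure here is a post-treatment variable shaped by the variant; conditioning on it would introduce bias rather than remove it. The overall comparison is the causal one.
So P(outcome | do(Variant E)) is just the pooled rate for Variant E: 393/1600 = 0.246.

0.25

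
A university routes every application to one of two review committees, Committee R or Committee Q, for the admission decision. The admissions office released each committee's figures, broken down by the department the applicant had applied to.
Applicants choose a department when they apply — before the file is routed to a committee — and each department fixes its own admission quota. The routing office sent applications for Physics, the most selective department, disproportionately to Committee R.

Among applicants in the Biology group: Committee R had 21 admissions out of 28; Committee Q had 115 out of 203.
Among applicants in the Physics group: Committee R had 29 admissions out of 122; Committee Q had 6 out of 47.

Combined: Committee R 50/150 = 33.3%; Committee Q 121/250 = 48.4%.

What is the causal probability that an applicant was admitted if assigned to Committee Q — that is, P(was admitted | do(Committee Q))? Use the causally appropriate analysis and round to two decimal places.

Here department is a common cause — it drives both which review committee a case falls under and the outcome. The crude comparison mixes populations; the stratum-specific rates are the causally relevant ones.
Standardising Committee Q to the population department mix: 0.578·115/203 + 0.422·6/47 = 0.381.

0.38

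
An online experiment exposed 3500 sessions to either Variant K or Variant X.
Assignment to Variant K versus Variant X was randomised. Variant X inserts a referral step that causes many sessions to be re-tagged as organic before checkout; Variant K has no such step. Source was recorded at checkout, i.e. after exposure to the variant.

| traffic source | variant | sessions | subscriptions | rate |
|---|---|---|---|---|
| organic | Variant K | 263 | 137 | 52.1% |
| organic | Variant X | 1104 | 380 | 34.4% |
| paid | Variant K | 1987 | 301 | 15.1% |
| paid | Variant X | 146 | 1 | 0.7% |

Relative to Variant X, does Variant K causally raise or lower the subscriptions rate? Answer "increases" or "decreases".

Within every traffic source level Variant K has the higher rate, yet pooled Variant X does — Simpson's reversal.
Stratifying would compare variants among sessions the variants themselves sorted into traffic source groups — a form of selection on an intermediate. The unconditioned pooled rates give the total causal effect.
Pooled: Variant K 19.5% vs Variant X 30.5%; Variant X is higher overall.

decreases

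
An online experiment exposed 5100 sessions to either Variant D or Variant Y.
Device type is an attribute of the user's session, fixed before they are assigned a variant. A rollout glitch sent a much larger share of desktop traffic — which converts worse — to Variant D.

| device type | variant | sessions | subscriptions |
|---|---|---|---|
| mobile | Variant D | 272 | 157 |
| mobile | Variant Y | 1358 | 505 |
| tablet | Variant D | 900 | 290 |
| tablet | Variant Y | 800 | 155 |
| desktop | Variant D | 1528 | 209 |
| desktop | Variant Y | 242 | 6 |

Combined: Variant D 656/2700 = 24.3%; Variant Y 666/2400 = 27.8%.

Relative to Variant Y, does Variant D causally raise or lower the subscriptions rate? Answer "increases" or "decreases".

increases

Here device type is a common cause — it drives both which variant a case falls under and the outcome. The crude comparison mixes populations; the stratum-specific rates are the causally relevant ones.
Within each level — mobile: 57.7% vs 37.2%; tablet: 32.2% vs 19.4%; desktop: 13.7% vs 2.5% — Variant D is higher every time.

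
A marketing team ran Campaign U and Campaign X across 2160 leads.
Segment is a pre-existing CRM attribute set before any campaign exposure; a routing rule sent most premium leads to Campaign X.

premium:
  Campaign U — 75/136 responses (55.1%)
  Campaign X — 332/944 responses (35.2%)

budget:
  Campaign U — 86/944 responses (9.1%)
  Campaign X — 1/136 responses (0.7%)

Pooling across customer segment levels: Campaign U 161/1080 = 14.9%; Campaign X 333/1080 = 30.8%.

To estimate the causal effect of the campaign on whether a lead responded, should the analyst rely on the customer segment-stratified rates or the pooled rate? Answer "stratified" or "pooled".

stratified

The stratified and pooled comparisons disagree (Campaign U wins within each customer segment; Campaign X wins overall), so the answer turns on the causal role of customer segment.
Here customer segment is a common cause — it drives both which campaign a case falls under and the outcome. The crude comparison mixes populations; the stratum-specific rates are the causally relevant ones.
Within each level — premium: 55.1% vs 35.2%; budget: 9.1% vs 0.7% — Campaign U is higher every time.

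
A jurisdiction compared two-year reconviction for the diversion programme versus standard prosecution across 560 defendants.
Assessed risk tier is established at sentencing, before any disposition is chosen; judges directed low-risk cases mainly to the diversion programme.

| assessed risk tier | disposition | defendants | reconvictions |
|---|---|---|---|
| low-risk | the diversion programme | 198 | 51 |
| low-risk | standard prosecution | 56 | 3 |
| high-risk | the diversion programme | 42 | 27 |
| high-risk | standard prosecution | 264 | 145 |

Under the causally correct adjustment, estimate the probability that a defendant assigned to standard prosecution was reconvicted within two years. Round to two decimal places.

Since assessed risk tier is a pre-existing factor (not a product of the disposition) and it affects the outcome on its own, it is a confounder. The stratified rates, not the pooled rate, identify the causal effect.
Standardising standard prosecution to the population assessed risk tier mix: 0.454·3/56 + 0.546·145/264 = 0.324.

0.32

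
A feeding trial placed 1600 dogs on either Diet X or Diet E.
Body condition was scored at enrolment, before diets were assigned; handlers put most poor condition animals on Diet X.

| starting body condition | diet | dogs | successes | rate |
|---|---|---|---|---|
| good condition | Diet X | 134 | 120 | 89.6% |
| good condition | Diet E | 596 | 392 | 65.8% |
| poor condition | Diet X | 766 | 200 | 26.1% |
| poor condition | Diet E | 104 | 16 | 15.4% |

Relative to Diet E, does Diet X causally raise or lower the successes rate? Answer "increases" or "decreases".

The imbalance in starting body condition arose from how dogs were allocated, not from anything the diet did; and starting body condition independently affects the outcome. The pooled gap is confounded — condition on starting body condition.
Within each level — good condition: 89.6% vs 65.8%; poor condition: 26.1% vs 15.4% — Diet X is higher every time.

increases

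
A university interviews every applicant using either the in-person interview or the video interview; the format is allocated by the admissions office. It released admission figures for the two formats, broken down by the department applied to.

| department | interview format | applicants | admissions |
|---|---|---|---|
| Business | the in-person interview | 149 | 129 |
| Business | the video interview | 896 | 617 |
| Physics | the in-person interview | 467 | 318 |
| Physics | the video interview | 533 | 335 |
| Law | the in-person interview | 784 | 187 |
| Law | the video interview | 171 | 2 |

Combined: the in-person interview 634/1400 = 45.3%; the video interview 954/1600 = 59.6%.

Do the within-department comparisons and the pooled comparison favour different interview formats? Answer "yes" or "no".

Within each department level (Business 86.6% vs 68.9%; Physics 68.1% vs 62.9%; Law 23.9% vs 1.2%), the in-person interview has the higher rate every time. Pooled: 45.3% vs 59.6% — the video interview has the higher rate overall. The two comparisons disagree.

yes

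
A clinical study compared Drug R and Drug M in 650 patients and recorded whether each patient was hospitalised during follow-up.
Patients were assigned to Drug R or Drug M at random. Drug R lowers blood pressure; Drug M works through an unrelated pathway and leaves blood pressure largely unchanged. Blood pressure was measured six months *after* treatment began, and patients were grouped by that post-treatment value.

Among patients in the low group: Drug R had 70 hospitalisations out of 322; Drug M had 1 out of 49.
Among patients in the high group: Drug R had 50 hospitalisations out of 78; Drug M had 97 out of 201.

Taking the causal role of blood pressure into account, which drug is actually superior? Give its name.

Drug R

The stratified and pooled comparisons disagree (Drug M wins within each blood pressure; Drug R wins overall), so the answer turns on the causal role of blood pressure.
The distribution of blood pressure is itself part of what the drug does — it is an intermediate outcome. Holding it fixed would remove that part of the effect; the total effect is the pooled difference.
Pooled: Drug R 30.0% vs Drug M 39.2%; Drug R is lower overall.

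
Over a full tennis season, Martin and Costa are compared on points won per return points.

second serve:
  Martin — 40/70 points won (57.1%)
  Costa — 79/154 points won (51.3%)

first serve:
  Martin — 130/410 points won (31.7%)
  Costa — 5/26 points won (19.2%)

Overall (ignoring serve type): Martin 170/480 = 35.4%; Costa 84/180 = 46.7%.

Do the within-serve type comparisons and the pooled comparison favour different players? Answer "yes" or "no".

yes

Within each serve type level (second serve 57.1% vs 51.3%; first serve 31.7% vs 19.2%), Martin has the higher rate every time. Pooled: 35.4% vs 46.7% — Costa has the higher rate overall. The two comparisons disagree.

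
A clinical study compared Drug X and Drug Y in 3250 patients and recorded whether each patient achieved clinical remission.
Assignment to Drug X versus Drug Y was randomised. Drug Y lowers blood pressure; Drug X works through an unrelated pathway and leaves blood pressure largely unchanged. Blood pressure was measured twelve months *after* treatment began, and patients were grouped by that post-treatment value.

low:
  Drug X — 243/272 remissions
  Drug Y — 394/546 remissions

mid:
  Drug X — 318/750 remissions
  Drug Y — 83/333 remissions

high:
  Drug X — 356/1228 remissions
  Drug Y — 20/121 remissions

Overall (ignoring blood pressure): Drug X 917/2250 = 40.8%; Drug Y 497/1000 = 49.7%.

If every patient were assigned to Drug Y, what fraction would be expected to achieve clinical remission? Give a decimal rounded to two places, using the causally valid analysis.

The stratified and pooled comparisons disagree (Drug X wins within each blood pressure; Drug Y wins overall), so the answer turns on the causal role of blood pressure.
Stratifying would compare drugs among patients the drugs themselves sorted into blood pressure groups — a form of selection on an intermediate. The unconditioned pooled rates give the total causal effect.
So P(outcome | do(Drug Y)) is just the pooled rate for Drug Y: 497/1000 = 0.497.

0.50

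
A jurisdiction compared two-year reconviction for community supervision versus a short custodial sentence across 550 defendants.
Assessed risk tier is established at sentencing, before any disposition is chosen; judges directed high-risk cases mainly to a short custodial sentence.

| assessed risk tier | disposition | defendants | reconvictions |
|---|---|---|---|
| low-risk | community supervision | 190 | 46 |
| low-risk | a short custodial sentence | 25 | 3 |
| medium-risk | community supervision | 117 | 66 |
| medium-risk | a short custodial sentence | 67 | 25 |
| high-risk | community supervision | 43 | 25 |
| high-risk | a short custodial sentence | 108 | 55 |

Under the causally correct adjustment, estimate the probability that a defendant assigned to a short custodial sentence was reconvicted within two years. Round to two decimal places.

The assessed risk tier-specific comparison favours a short custodial sentence throughout, but the pooled figures favour community supervision. The question is whether to condition on assessed risk tier.
Since assessed risk tier is a pre-existing factor (not a product of the disposition) and it affects the outcome on its own, it is a confounder. The stratified rates, not the pooled rate, identify the causal effect.
Standardising a short custodial sentence to the population assessed risk tier mix: 0.391·3/25 + 0.335·25/67 + 0.275·55/108 = 0.312.

0.31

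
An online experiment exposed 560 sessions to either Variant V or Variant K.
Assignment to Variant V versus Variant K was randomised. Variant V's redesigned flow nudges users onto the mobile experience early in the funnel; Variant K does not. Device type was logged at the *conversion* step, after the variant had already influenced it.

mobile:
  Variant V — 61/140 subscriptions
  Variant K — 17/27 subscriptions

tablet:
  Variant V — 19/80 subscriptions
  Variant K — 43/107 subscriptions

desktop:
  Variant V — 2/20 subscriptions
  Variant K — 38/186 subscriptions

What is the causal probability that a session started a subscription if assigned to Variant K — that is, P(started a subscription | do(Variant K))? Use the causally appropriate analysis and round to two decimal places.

0.31

Device type here is a post-treatment variable shaped by the variant; conditioning on it would introduce bias rather than remove it. The overall comparison is the causal one.
So P(outcome | do(Variant K)) is just the pooled rate for Variant K: 98/320 = 0.306.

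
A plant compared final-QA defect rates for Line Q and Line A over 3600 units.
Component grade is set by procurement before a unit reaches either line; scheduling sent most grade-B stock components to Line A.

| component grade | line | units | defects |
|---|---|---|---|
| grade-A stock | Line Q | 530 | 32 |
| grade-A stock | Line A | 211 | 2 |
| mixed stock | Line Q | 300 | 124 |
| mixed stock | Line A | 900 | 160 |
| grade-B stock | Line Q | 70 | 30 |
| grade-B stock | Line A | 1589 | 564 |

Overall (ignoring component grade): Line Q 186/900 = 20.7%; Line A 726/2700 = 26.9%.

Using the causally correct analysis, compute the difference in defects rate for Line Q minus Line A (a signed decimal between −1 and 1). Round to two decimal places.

+0.12

Component grade differs across lines for reasons unrelated to any effect of the line itself, and it separately predicts the outcome — a classic confounder. We must compare within component grade levels.
Adjusting over the population distribution of component grade: 0.206·(0.060−0.009) + 0.333·(0.413−0.178) + 0.461·(0.429−0.355) = +0.123.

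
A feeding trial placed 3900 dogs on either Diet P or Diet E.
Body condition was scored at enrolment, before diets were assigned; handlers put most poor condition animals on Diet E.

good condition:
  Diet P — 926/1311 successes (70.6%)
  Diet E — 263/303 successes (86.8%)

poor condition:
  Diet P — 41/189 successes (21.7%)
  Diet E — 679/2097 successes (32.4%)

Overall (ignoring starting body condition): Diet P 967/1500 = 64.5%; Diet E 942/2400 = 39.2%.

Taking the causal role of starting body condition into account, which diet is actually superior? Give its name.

Within every starting body condition level Diet E has the higher rate, yet pooled Diet P does — Simpson's reversal.
Since starting body condition is a pre-existing factor (not a product of the diet) and it affects the outcome on its own, it is a confounder. The stratified rates, not the pooled rate, identify the causal effect.
Within each level — good condition: 70.6% vs 86.8%; poor condition: 21.7% vs 32.4% — Diet E is higher every time.

Diet E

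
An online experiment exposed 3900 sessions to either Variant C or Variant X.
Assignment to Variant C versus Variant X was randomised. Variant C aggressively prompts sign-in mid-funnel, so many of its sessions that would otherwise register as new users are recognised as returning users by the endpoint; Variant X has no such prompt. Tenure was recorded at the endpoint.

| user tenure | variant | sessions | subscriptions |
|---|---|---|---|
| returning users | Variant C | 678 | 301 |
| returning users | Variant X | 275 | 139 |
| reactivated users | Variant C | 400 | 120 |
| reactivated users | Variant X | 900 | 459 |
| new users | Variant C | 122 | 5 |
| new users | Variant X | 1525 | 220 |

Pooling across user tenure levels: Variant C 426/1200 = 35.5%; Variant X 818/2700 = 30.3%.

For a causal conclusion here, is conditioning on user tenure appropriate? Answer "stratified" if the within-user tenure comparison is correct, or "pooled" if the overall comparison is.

pooled

The stratified and pooled comparisons disagree (Variant X wins within each user tenure; Variant C wins overall), so the answer turns on the causal role of user tenure.
Stratifying would compare variants among sessions the variants themselves sorted into user tenure groups — a form of selection on an intermediate. The unconditioned pooled rates give the total causal effect.
Pooled: Variant C 35.5% vs Variant X 30.3%; Variant C is higher overall.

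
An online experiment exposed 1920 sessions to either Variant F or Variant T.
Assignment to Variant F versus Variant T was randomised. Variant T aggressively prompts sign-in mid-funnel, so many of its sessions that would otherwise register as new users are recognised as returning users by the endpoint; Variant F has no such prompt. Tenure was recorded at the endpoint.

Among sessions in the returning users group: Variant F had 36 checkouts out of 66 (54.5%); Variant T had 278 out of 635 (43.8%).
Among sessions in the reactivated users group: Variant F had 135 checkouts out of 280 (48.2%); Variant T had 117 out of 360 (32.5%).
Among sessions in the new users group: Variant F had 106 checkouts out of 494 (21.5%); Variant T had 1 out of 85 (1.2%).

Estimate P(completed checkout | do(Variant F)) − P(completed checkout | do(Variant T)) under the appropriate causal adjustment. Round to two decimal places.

-0.04

Within every user tenure level Variant F has the higher rate, yet pooled Variant T does — Simpson's reversal.
Because the variant influences user tenure, user tenure is a post-treatment mediator, not a confounder. Stratifying on it would bias the estimate; the causal effect is the crude pooled difference.
The causal difference is the pooled difference: 0.330 − 0.367 = -0.037.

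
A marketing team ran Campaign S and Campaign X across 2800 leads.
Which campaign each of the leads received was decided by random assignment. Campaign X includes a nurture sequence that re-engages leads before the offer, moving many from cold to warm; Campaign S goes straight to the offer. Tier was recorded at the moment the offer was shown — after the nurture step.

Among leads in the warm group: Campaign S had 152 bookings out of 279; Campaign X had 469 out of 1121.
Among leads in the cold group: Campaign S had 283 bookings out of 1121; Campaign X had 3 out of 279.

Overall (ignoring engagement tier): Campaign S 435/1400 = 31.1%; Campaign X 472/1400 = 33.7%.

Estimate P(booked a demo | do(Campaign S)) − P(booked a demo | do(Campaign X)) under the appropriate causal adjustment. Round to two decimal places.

Campaign S is higher inside every engagement tier stratum but Campaign X is higher in aggregate. Whether to stratify depends on how engagement tier relates to the campaign.
Engagement tier here is a post-treatment variable shaped by the campaign; conditioning on it would introduce bias rather than remove it. The overall comparison is the causal one.
The causal difference is the pooled difference: 0.311 − 0.337 = -0.026.

-0.03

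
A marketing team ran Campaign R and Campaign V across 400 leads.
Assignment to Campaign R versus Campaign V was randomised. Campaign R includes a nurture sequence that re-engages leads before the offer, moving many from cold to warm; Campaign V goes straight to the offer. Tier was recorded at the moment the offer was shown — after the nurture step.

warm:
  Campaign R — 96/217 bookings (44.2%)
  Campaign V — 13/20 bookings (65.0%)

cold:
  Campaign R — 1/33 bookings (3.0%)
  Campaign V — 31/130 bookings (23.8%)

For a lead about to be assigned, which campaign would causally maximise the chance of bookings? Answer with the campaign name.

Engagement tier is recorded after the campaign and is itself shifted by it — it sits on the causal path from campaign to outcome. Conditioning on a mediator would strip out part of the effect we want; the pooled comparison gives the total causal effect.
Pooled: Campaign R 38.8% vs Campaign V 29.3%; Campaign R is higher overall.

Campaign R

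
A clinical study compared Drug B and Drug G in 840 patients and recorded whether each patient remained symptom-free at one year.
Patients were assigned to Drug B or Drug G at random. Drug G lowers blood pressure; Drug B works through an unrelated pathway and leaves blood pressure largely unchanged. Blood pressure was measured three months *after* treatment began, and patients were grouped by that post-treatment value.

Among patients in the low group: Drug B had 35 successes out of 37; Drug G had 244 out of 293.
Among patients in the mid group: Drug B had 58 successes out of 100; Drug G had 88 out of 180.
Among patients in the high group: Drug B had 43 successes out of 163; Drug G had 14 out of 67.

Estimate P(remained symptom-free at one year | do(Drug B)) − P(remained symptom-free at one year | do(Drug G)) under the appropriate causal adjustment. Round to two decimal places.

-0.19

Within every blood pressure level Drug B has the higher rate, yet pooled Drug G does — Simpson's reversal.
Blood pressure here is a post-treatment variable shaped by the drug; conditioning on it would introduce bias rather than remove it. The overall comparison is the causal one.
The causal difference is the pooled difference: 0.453 − 0.641 = -0.187.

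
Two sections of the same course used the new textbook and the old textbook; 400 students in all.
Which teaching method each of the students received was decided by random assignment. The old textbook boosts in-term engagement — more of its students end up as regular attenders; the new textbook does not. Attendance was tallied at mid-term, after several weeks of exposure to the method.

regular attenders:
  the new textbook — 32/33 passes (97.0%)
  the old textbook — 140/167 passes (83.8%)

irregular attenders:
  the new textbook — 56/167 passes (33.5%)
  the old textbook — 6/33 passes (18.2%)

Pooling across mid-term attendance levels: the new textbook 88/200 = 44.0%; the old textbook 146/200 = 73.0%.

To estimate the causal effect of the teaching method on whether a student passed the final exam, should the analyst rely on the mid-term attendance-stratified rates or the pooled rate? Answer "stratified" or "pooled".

Mid-term attendance is recorded after the teaching method and is itself shifted by it — it sits on the causal path from teaching method to outcome. Conditioning on a mediator would strip out part of the effect we want; the pooled comparison gives the total causal effect.
Pooled: the new textbook 44.0% vs the old textbook 73.0%; the old textbook is higher overall.

pooled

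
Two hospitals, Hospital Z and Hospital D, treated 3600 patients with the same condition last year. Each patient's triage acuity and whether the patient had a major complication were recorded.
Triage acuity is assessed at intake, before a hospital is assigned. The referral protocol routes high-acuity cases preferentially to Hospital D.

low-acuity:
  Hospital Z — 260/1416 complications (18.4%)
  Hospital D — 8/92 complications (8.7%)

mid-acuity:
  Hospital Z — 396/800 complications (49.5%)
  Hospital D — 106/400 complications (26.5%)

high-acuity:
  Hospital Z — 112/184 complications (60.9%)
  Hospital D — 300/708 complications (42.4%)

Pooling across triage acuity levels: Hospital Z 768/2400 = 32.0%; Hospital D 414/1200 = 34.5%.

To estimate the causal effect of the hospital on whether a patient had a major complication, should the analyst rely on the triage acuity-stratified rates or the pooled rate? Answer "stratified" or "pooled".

The stratified and pooled comparisons disagree (Hospital D wins within each triage acuity; Hospital Z wins overall), so the answer turns on the causal role of triage acuity.
Nothing the hospital does changes triage acuity; the imbalance is an allocation artefact. With triage acuity also predicting the outcome, the pooled figure is confounded, and the within-stratum comparison is the causal one.
Within each level — low-acuity: 18.4% vs 8.7%; mid-acuity: 49.5% vs 26.5%; high-acuity: 60.9% vs 42.4% — Hospital D is lower every time.

stratified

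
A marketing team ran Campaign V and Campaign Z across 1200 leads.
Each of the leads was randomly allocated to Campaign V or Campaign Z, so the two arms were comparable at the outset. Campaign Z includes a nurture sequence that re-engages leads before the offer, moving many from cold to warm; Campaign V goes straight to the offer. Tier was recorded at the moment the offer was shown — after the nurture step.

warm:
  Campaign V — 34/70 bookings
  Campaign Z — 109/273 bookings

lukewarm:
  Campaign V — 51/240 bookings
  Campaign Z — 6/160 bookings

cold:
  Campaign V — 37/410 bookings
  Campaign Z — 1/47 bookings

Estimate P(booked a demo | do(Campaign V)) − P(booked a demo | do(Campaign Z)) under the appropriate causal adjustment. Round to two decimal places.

-0.07

Engagement tier is recorded after the campaign and is itself shifted by it — it sits on the causal path from campaign to outcome. Conditioning on a mediator would strip out part of the effect we want; the pooled comparison gives the total causal effect.
The causal difference is the pooled difference: 0.169 − 0.242 = -0.072.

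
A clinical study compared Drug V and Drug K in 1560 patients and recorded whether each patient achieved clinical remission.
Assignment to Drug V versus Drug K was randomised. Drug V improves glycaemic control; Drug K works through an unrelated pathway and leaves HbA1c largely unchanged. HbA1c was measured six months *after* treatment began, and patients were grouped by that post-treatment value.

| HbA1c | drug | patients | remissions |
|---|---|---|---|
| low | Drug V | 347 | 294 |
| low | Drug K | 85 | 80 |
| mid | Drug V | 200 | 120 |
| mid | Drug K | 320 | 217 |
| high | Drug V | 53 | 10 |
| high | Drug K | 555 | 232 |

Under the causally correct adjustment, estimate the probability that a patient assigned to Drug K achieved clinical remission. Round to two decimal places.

0.55

HbA1c is recorded after the drug and is itself shifted by it — it sits on the causal path from drug to outcome. Conditioning on a mediator would strip out part of the effect we want; the pooled comparison gives the total causal effect.
So P(outcome | do(Drug K)) is just the pooled rate for Drug K: 529/960 = 0.551.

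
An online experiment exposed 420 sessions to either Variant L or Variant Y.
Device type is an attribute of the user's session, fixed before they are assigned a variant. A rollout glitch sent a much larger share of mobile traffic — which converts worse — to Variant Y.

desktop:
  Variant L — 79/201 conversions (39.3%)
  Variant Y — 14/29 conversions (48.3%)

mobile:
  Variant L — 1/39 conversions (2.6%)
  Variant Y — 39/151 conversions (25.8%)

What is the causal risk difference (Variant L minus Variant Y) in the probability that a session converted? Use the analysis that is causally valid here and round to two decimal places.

-0.15

Variant Y is higher inside every device type stratum but Variant L is higher in aggregate. Whether to stratify depends on how device type relates to the variant.
Nothing the variant does changes device type; the imbalance is an allocation artefact. With device type also predicting the outcome, the pooled figure is confounded, and the within-stratum comparison is the causal one.
Adjusting over the population distribution of device type: 0.548·(0.393−0.483) + 0.452·(0.026−0.258) = -0.154.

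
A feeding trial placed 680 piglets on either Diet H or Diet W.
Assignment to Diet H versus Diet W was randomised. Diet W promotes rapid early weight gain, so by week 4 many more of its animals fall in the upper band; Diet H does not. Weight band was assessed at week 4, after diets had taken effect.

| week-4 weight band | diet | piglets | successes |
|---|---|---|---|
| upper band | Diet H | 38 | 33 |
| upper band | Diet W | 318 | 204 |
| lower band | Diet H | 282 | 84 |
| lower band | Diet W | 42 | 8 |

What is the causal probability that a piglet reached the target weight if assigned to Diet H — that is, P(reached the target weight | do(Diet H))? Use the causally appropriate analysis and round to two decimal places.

0.37

Week-4 weight band lies on the pathway diet → week-4 weight band → outcome, so adjusting for it blocks the indirect effect. For the total causal effect of diet, use the unadjusted pooled rates.
So P(outcome | do(Diet H)) is just the pooled rate for Diet H: 117/320 = 0.366.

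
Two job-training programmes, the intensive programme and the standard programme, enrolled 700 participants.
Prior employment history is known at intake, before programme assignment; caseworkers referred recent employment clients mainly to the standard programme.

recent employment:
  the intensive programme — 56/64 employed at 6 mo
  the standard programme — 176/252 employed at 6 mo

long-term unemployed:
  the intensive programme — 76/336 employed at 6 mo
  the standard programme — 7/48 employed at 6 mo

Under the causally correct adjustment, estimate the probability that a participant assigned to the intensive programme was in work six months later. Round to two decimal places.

0.52

Since prior employment history is a pre-existing factor (not a product of the programme) and it affects the outcome on its own, it is a confounder. The stratified rates, not the pooled rate, identify the causal effect.
Standardising the intensive programme to the population prior employment history mix: 0.451·56/64 + 0.549·76/336 = 0.519.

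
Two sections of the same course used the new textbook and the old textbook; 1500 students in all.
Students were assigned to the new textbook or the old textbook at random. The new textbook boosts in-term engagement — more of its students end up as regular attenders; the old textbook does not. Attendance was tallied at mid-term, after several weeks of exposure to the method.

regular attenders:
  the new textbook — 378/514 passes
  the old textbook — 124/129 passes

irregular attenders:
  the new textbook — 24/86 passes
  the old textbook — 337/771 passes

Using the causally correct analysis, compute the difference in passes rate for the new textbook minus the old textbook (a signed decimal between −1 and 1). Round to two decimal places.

The stratified and pooled comparisons disagree (the old textbook wins within each mid-term attendance; the new textbook wins overall), so the answer turns on the causal role of mid-term attendance.
Mid-term attendance lies on the pathway teaching method → mid-term attendance → outcome, so adjusting for it blocks the indirect effect. For the total causal effect of teaching method, use the unadjusted pooled rates.
The causal difference is the pooled difference: 0.670 − 0.512 = +0.158.

+0.16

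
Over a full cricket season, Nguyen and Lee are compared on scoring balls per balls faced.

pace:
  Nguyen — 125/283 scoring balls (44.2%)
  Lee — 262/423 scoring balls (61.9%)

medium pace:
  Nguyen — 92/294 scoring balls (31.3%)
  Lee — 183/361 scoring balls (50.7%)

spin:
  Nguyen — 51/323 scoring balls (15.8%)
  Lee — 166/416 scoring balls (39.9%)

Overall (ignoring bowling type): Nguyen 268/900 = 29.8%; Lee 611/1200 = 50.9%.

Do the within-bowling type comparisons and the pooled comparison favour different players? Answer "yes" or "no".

Within each bowling type level (pace 44.2% vs 61.9%; medium pace 31.3% vs 50.7%; spin 15.8% vs 39.9%), Lee has the higher rate every time. Pooled: 29.8% vs 50.9% — Lee has the higher rate overall. They agree.

no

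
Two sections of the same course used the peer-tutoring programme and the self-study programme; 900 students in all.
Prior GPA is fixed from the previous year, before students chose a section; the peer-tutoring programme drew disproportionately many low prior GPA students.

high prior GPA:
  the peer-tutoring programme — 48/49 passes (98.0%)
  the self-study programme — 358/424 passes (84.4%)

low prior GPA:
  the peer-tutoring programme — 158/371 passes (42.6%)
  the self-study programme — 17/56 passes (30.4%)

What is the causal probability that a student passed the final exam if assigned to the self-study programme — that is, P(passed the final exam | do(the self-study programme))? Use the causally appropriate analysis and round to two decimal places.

0.59

The prior GPA band-specific comparison favours the peer-tutoring programme throughout, but the pooled figures favour the self-study programme. The question is whether to condition on prior GPA band.
Prior GPA band satisfies the back-door criterion: it is not a descendant of the teaching method, and it blocks the spurious path from teaching method to outcome. Adjusting for it (i.e., using the within-prior GPA band rates) gives the causal effect.
Standardising the self-study programme to the population prior GPA band mix: 0.526·358/424 + 0.474·17/56 = 0.588.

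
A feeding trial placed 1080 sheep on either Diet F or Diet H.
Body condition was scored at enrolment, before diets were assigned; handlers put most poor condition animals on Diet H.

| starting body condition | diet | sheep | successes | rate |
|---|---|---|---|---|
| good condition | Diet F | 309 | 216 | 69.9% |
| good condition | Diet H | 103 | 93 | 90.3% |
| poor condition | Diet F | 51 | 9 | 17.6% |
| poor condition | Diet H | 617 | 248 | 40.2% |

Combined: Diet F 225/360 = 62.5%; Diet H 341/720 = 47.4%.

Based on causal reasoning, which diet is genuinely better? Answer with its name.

Since starting body condition is a pre-existing factor (not a product of the diet) and it affects the outcome on its own, it is a confounder. The stratified rates, not the pooled rate, identify the causal effect.
Within each level — good condition: 69.9% vs 90.3%; poor condition: 17.6% vs 40.2% — Diet H is higher every time.

Diet H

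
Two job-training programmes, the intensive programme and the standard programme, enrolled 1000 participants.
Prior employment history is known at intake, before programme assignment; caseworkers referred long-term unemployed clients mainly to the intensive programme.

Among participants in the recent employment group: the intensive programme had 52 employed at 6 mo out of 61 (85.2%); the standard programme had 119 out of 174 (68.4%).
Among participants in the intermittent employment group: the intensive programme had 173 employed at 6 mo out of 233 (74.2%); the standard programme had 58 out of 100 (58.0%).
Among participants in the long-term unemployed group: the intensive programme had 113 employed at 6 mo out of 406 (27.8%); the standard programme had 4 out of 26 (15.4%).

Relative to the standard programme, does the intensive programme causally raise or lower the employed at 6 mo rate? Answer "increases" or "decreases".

the intensive programme is higher inside every prior employment history stratum but the standard programme is higher in aggregate. Whether to stratify depends on how prior employment history relates to the programme.
The imbalance in prior employment history arose from how participants were allocated, not from anything the programme did; and prior employment history independently affects the outcome. The pooled gap is confounded — condition on prior employment history.
Within each level — recent employment: 85.2% vs 68.4%; intermittent employment: 74.2% vs 58.0%; long-term unemployed: 27.8% vs 15.4% — the intensive programme is higher every time.

increases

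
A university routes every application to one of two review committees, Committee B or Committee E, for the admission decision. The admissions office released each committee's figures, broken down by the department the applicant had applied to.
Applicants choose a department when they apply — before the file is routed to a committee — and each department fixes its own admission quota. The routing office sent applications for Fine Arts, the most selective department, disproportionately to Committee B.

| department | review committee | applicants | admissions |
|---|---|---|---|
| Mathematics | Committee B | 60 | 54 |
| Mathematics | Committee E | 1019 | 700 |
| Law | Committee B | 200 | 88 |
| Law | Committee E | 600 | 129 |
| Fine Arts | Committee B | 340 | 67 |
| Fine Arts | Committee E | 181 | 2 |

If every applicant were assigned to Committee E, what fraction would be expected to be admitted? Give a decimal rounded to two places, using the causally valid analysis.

Committee B is higher inside every department stratum but Committee E is higher in aggregate. Whether to stratify depends on how department relates to the review committee.
Department differs across review committees for reasons unrelated to any effect of the review committee itself, and it separately predicts the outcome — a classic confounder. We must compare within department levels.
Standardising Committee E to the population department mix: 0.450·700/1019 + 0.333·129/600 + 0.217·2/181 = 0.383.

0.38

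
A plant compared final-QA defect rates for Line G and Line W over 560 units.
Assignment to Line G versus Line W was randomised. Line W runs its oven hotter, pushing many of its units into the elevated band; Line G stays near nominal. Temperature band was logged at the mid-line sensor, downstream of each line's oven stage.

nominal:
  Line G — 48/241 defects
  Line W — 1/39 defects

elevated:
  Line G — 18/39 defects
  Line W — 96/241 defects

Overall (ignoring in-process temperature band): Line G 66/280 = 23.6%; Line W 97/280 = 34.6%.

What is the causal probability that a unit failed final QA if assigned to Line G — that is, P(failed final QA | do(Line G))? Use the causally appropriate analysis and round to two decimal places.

0.24

The in-process temperature band-specific comparison favours Line W throughout, but the pooled figures favour Line G. The question is whether to condition on in-process temperature band.
Because the line influences in-process temperature band, in-process temperature band is a post-treatment mediator, not a confounder. Stratifying on it would bias the estimate; the causal effect is the crude pooled difference.
So P(outcome | do(Line G)) is just the pooled rate for Line G: 66/280 = 0.236.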